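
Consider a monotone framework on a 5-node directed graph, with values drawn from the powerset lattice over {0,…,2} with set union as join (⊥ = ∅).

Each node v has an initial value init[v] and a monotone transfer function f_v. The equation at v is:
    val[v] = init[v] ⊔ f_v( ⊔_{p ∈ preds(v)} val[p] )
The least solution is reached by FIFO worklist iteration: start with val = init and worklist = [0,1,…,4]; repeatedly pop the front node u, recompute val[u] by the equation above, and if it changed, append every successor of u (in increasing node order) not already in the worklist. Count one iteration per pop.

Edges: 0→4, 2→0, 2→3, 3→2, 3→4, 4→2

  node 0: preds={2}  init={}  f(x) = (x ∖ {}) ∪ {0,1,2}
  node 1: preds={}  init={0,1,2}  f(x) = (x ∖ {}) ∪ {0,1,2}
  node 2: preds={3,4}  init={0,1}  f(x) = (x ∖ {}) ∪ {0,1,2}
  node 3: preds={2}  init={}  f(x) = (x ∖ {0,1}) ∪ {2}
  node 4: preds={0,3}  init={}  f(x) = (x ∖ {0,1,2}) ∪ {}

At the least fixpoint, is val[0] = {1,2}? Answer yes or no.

Trace (7 dequeues):
  [1] u=0 | in {0,1} | out {0,1,2} | prev {} | push {}
  [2] u=1 | in {} | out {0,1,2} | ==
  [3] u=2 | in {} | out {0,1,2} | prev {0,1} | push {0}
  [4] u=3 | in {0,1,2} | out {2} | prev {} | push {2}
  [5] u=4 | in {0,1,2} | out {} | ==
  [6] u=0 | in {0,1,2} | out {0,1,2} | ==
  [7] u=2 | in {2} | out {0,1,2} | ==

Converged values:
  [0] {0,1,2}
  [1] {0,1,2}
  [2] {0,1,2}
  [3] {2}
  [4] {}

no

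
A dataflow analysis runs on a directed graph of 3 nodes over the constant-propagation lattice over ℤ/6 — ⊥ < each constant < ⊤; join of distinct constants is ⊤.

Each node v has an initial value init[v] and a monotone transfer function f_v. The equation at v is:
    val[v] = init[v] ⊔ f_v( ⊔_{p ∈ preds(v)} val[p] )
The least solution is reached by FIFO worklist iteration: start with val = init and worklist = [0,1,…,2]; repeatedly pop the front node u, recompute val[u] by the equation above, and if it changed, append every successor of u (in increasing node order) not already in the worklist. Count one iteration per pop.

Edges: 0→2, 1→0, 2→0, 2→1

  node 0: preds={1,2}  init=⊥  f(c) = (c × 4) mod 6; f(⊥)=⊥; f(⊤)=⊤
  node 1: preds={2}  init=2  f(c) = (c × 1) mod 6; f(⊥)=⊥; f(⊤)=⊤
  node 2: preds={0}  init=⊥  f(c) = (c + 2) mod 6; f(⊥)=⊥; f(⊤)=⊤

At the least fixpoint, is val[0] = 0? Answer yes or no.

no

Trace (8 dequeues):
  [1] u=0 | in 2 | out 2 | prev ⊥ | push {}
  [2] u=1 | in ⊥ | out 2 | ==
  [3] u=2 | in 2 | out 4 | prev ⊥ | push {0,1}
  [4] u=0 | in ⊤ | out ⊤ | prev 2 | push {2}
  [5] u=1 | in 4 | out ⊤ | prev 2 | push {0}
  [6] u=2 | in ⊤ | out ⊤ | prev 4 | push {1}
  [7] u=0 | in ⊤ | out ⊤ | ==
  [8] u=1 | in ⊤ | out ⊤ | ==

Converged values:
  [0] ⊤
  [1] ⊤
  [2] ⊤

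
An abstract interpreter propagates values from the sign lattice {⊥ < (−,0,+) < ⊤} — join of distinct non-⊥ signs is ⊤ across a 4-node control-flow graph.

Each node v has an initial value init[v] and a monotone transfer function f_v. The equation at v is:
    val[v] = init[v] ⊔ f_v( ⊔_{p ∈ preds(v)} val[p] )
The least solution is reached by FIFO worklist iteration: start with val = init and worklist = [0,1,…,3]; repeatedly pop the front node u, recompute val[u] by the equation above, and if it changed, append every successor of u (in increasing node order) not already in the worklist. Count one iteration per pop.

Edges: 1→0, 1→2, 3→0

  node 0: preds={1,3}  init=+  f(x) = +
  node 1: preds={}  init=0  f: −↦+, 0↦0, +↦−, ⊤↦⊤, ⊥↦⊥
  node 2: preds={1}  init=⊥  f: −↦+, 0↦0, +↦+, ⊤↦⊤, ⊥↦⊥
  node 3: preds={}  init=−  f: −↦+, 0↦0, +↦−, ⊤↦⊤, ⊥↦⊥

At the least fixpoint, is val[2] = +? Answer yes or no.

Iteration log — 4 steps:
  step 1. node 0  ⊔preds=⊤  new=+  stable
  step 2. node 1  ⊔preds=⊥  new=0  stable
  step 3. node 2  ⊔preds=0  new=0  old=⊥  +wl: 
  step 4. node 3  ⊔preds=⊥  new=−  stable

Least fixpoint reached:
  node 0: +
  node 1: 0
  node 2: 0
  node 3: −

no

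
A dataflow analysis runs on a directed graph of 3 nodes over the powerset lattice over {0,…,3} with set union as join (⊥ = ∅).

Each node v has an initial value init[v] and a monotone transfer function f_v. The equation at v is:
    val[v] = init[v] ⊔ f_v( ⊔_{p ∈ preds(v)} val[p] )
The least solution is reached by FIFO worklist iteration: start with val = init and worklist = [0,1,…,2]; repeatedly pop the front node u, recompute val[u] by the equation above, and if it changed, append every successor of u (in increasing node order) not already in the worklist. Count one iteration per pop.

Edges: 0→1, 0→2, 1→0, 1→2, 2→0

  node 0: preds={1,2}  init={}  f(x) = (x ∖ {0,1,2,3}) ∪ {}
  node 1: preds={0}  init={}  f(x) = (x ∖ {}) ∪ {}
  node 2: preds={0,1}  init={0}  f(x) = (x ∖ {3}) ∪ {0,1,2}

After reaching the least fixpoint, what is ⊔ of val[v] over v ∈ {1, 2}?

Worklist (4 pops):
  #1 pop 0: in={0} → {} (no change)
  #2 pop 1: in={} → {} (no change)
  #3 pop 2: in={} → {0,1,2} (was {0}); enqueue [0]
  #4 pop 0: in={0,1,2} → {} (no change)

Fixpoint:
  val[0] = {}
  val[1] = {}
  val[2] = {0,1,2}

{0,1,2}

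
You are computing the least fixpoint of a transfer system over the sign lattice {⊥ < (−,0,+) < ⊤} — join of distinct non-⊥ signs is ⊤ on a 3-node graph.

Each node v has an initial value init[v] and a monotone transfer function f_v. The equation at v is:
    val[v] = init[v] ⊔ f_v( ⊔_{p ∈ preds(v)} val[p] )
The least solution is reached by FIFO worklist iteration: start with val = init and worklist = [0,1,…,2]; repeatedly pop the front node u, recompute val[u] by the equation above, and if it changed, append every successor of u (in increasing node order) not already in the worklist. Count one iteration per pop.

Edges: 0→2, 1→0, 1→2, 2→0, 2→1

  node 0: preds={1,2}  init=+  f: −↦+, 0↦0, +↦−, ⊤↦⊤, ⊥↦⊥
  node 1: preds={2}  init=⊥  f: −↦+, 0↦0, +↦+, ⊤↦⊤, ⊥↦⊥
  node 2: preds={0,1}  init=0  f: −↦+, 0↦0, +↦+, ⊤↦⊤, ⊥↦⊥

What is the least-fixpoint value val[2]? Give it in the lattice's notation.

Worklist (7 pops):
  #1 pop 0: in=0 → ⊤ (was +); enqueue []
  #2 pop 1: in=0 → 0 (was ⊥); enqueue [0]
  #3 pop 2: in=⊤ → ⊤ (was 0); enqueue [1]
  #4 pop 0: in=⊤ → ⊤ (no change)
  #5 pop 1: in=⊤ → ⊤ (was 0); enqueue [0,2]
  #6 pop 0: in=⊤ → ⊤ (no change)
  #7 pop 2: in=⊤ → ⊤ (no change)

Fixpoint:
  val[0] = ⊤
  val[1] = ⊤
  val[2] = ⊤

⊤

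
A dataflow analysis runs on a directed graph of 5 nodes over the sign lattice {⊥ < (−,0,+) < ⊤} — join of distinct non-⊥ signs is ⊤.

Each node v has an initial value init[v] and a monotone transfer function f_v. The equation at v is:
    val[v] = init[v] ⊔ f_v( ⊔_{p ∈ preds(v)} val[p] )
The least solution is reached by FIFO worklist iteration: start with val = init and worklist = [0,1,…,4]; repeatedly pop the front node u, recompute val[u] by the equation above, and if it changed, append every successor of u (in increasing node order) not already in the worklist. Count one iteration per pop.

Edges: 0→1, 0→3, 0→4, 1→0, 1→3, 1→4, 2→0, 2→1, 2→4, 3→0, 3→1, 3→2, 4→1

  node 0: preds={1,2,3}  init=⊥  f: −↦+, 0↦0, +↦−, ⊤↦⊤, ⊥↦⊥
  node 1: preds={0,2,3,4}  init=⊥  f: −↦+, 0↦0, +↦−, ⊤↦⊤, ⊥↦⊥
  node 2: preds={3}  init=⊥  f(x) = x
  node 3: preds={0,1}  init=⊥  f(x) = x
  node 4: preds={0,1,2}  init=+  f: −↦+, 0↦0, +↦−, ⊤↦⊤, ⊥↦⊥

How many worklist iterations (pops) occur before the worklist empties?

Worklist (17 pops):
  #1 pop 0: in=⊥ → ⊥ (no change)
  #2 pop 1: in=+ → − (was ⊥); enqueue [0]
  #3 pop 2: in=⊥ → ⊥ (no change)
  #4 pop 3: in=− → − (was ⊥); enqueue [1,2]
  #5 pop 4: in=− → + (no change)
  #6 pop 0: in=− → + (was ⊥); enqueue [3,4]
  #7 pop 1: in=⊤ → ⊤ (was −); enqueue [0]
  #8 pop 2: in=− → − (was ⊥); enqueue [1]
  #9 pop 3: in=⊤ → ⊤ (was −); enqueue [2]
  #10 pop 4: in=⊤ → ⊤ (was +); enqueue []
  #11 pop 0: in=⊤ → ⊤ (was +); enqueue [3,4]
  #12 pop 1: in=⊤ → ⊤ (no change)
  #13 pop 2: in=⊤ → ⊤ (was −); enqueue [0,1]
  #14 pop 3: in=⊤ → ⊤ (no change)
  #15 pop 4: in=⊤ → ⊤ (no change)
  #16 pop 0: in=⊤ → ⊤ (no change)
  #17 pop 1: in=⊤ → ⊤ (no change)

Fixpoint:
  val[0] = ⊤
  val[1] = ⊤
  val[2] = ⊤
  val[3] = ⊤
  val[4] = ⊤

17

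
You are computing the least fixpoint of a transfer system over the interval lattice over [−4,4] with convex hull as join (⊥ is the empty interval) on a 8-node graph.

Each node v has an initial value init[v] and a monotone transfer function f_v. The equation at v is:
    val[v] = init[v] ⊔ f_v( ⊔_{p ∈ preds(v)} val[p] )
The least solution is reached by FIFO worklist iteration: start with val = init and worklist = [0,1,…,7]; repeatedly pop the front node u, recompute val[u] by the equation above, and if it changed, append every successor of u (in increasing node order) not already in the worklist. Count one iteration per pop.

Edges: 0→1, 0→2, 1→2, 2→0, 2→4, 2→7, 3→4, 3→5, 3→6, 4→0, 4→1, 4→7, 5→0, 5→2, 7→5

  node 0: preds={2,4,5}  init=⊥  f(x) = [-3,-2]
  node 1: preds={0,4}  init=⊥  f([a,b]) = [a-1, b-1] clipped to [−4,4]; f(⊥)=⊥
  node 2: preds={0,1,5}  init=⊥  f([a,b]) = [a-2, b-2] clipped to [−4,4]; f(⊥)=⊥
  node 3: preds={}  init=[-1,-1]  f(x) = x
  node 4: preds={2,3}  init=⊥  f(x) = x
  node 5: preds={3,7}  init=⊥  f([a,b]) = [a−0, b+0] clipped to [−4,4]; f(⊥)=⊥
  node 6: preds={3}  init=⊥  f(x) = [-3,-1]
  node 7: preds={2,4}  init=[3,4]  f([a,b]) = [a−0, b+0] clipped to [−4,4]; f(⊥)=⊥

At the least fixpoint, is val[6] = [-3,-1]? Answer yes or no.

Iteration log — 19 steps:
  step 1. node 0  ⊔preds=⊥  new=[-3,-2]  old=⊥  +wl: 
  step 2. node 1  ⊔preds=[-3,-2]  new=[-4,-3]  old=⊥  +wl: 
  step 3. node 2  ⊔preds=[-4,-2]  new=[-4,-4]  old=⊥  +wl: 0
  step 4. node 3  ⊔preds=⊥  new=[-1,-1]  stable
  step 5. node 4  ⊔preds=[-4,-1]  new=[-4,-1]  old=⊥  +wl: 1
  step 6. node 5  ⊔preds=[-1,4]  new=[-1,4]  old=⊥  +wl: 2
  step 7. node 6  ⊔preds=[-1,-1]  new=[-3,-1]  old=⊥  +wl: 
  step 8. node 7  ⊔preds=[-4,-1]  new=[-4,4]  old=[3,4]  +wl: 5
  step 9. node 0  ⊔preds=[-4,4]  new=[-3,-2]  stable
  step 10. node 1  ⊔preds=[-4,-1]  new=[-4,-2]  old=[-4,-3]  +wl: 
  step 11. node 2  ⊔preds=[-4,4]  new=[-4,2]  old=[-4,-4]  +wl: 0,4,7
  step 12. node 5  ⊔preds=[-4,4]  new=[-4,4]  old=[-1,4]  +wl: 2
  step 13. node 0  ⊔preds=[-4,4]  new=[-3,-2]  stable
  step 14. node 4  ⊔preds=[-4,2]  new=[-4,2]  old=[-4,-1]  +wl: 0,1
  step 15. node 7  ⊔preds=[-4,2]  new=[-4,4]  stable
  step 16. node 2  ⊔preds=[-4,4]  new=[-4,2]  stable
  step 17. node 0  ⊔preds=[-4,4]  new=[-3,-2]  stable
  step 18. node 1  ⊔preds=[-4,2]  new=[-4,1]  old=[-4,-2]  +wl: 2
  step 19. node 2  ⊔preds=[-4,4]  new=[-4,2]  stable

Least fixpoint reached:
  node 0: [-3,-2]
  node 1: [-4,1]
  node 2: [-4,2]
  node 3: [-1,-1]
  node 4: [-4,2]
  node 5: [-4,4]
  node 6: [-3,-1]
  node 7: [-4,4]

yes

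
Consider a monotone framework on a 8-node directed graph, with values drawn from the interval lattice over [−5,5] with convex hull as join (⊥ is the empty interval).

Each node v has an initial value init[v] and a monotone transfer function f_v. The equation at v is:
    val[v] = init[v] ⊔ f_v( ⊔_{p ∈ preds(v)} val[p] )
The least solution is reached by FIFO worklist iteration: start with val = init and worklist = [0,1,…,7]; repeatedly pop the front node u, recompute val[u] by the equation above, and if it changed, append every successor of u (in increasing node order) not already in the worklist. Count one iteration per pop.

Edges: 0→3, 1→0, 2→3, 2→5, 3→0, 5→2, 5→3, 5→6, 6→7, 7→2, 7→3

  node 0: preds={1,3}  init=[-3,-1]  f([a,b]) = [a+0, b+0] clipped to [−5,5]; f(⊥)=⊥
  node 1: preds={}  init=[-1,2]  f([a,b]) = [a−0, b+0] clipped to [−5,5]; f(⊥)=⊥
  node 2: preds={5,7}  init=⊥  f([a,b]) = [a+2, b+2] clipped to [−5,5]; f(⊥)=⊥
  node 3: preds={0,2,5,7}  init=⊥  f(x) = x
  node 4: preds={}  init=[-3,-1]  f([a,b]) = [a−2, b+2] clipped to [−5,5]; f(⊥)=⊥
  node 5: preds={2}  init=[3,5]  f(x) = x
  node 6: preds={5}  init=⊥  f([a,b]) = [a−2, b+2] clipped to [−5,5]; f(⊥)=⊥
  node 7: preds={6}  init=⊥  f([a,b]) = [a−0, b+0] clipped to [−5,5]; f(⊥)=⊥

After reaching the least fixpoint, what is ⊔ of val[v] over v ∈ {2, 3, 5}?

[-3,5]

Trace (12 dequeues):
  [1] u=0 | in [-1,2] | out [-3,2] | prev [-3,-1] | push {}
  [2] u=1 | in ⊥ | out [-1,2] | ==
  [3] u=2 | in [3,5] | out [5,5] | prev ⊥ | push {}
  [4] u=3 | in [-3,5] | out [-3,5] | prev ⊥ | push {0}
  [5] u=4 | in ⊥ | out [-3,-1] | ==
  [6] u=5 | in [5,5] | out [3,5] | ==
  [7] u=6 | in [3,5] | out [1,5] | prev ⊥ | push {}
  [8] u=7 | in [1,5] | out [1,5] | prev ⊥ | push {2,3}
  [9] u=0 | in [-3,5] | out [-3,5] | prev [-3,2] | push {}
  [10] u=2 | in [1,5] | out [3,5] | prev [5,5] | push {5}
  [11] u=3 | in [-3,5] | out [-3,5] | ==
  [12] u=5 | in [3,5] | out [3,5] | ==

Converged values:
  [0] [-3,5]
  [1] [-1,2]
  [2] [3,5]
  [3] [-3,5]
  [4] [-3,-1]
  [5] [3,5]
  [6] [1,5]
  [7] [1,5]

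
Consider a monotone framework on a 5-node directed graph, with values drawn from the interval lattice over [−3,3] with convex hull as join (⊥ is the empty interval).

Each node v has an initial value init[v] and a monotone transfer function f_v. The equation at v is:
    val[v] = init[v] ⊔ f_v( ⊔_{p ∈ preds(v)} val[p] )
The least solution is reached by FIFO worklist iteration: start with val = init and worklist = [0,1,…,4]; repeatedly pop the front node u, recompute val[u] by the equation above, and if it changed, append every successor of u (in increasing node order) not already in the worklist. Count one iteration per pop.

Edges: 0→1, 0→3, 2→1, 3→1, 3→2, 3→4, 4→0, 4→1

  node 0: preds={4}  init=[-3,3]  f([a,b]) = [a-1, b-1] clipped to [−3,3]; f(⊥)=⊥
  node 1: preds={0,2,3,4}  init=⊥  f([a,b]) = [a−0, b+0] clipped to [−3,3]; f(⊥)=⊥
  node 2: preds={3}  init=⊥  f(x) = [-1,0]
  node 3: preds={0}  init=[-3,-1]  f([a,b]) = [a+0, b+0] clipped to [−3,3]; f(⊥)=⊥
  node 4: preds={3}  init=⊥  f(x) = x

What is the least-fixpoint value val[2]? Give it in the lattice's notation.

[-1,0]

Iteration log — 8 steps:
  step 1. node 0  ⊔preds=⊥  new=[-3,3]  stable
  step 2. node 1  ⊔preds=[-3,3]  new=[-3,3]  old=⊥  +wl: 
  step 3. node 2  ⊔preds=[-3,-1]  new=[-1,0]  old=⊥  +wl: 1
  step 4. node 3  ⊔preds=[-3,3]  new=[-3,3]  old=[-3,-1]  +wl: 2
  step 5. node 4  ⊔preds=[-3,3]  new=[-3,3]  old=⊥  +wl: 0
  step 6. node 1  ⊔preds=[-3,3]  new=[-3,3]  stable
  step 7. node 2  ⊔preds=[-3,3]  new=[-1,0]  stable
  step 8. node 0  ⊔preds=[-3,3]  new=[-3,3]  stable

Least fixpoint reached:
  node 0: [-3,3]
  node 1: [-3,3]
  node 2: [-1,0]
  node 3: [-3,3]
  node 4: [-3,3]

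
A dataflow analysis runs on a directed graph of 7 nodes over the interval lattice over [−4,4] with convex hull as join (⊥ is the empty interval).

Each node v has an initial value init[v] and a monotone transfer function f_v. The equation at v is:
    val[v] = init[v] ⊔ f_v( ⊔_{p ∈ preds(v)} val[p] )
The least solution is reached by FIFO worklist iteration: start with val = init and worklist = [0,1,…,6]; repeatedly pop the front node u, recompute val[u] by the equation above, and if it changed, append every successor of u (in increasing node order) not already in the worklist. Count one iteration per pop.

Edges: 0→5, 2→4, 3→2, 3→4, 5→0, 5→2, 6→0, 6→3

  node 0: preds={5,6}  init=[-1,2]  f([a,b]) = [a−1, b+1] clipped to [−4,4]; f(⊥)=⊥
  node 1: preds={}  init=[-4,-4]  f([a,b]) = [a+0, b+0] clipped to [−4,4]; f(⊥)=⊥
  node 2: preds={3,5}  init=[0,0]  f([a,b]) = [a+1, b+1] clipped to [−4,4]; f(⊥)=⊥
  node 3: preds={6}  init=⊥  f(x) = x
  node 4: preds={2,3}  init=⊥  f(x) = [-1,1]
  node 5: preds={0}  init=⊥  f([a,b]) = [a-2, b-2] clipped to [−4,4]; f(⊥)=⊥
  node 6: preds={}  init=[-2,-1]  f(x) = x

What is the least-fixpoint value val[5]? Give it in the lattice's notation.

Trace (11 dequeues):
  [1] u=0 | in [-2,-1] | out [-3,2] | prev [-1,2] | push {}
  [2] u=1 | in ⊥ | out [-4,-4] | ==
  [3] u=2 | in ⊥ | out [0,0] | ==
  [4] u=3 | in [-2,-1] | out [-2,-1] | prev ⊥ | push {2}
  [5] u=4 | in [-2,0] | out [-1,1] | prev ⊥ | push {}
  [6] u=5 | in [-3,2] | out [-4,0] | prev ⊥ | push {0}
  [7] u=6 | in ⊥ | out [-2,-1] | ==
  [8] u=2 | in [-4,0] | out [-3,1] | prev [0,0] | push {4}
  [9] u=0 | in [-4,0] | out [-4,2] | prev [-3,2] | push {5}
  [10] u=4 | in [-3,1] | out [-1,1] | ==
  [11] u=5 | in [-4,2] | out [-4,0] | ==

Converged values:
  [0] [-4,2]
  [1] [-4,-4]
  [2] [-3,1]
  [3] [-2,-1]
  [4] [-1,1]
  [5] [-4,0]
  [6] [-2,-1]

[-4,0]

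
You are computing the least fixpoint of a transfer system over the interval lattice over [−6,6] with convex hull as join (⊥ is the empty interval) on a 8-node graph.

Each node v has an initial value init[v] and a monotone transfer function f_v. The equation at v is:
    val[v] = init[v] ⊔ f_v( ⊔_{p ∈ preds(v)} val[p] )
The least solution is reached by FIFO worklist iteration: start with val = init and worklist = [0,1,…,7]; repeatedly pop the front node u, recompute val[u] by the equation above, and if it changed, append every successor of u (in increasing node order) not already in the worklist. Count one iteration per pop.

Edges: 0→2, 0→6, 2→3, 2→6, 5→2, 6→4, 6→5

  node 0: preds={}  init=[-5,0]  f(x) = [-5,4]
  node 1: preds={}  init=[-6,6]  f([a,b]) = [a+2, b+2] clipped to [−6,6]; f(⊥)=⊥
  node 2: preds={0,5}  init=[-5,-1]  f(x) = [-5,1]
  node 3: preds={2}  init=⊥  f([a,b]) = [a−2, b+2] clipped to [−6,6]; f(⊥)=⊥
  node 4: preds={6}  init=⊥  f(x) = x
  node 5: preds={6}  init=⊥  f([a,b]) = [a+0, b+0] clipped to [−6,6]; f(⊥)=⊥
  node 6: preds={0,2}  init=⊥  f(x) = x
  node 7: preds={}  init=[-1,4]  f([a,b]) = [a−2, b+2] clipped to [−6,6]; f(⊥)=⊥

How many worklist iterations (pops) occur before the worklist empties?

Trace (11 dequeues):
  [1] u=0 | in ⊥ | out [-5,4] | prev [-5,0] | push {}
  [2] u=1 | in ⊥ | out [-6,6] | ==
  [3] u=2 | in [-5,4] | out [-5,1] | prev [-5,-1] | push {}
  [4] u=3 | in [-5,1] | out [-6,3] | prev ⊥ | push {}
  [5] u=4 | in ⊥ | out ⊥ | ==
  [6] u=5 | in ⊥ | out ⊥ | ==
  [7] u=6 | in [-5,4] | out [-5,4] | prev ⊥ | push {4,5}
  [8] u=7 | in ⊥ | out [-1,4] | ==
  [9] u=4 | in [-5,4] | out [-5,4] | prev ⊥ | push {}
  [10] u=5 | in [-5,4] | out [-5,4] | prev ⊥ | push {2}
  [11] u=2 | in [-5,4] | out [-5,1] | ==

Converged values:
  [0] [-5,4]
  [1] [-6,6]
  [2] [-5,1]
  [3] [-6,3]
  [4] [-5,4]
  [5] [-5,4]
  [6] [-5,4]
  [7] [-1,4]

11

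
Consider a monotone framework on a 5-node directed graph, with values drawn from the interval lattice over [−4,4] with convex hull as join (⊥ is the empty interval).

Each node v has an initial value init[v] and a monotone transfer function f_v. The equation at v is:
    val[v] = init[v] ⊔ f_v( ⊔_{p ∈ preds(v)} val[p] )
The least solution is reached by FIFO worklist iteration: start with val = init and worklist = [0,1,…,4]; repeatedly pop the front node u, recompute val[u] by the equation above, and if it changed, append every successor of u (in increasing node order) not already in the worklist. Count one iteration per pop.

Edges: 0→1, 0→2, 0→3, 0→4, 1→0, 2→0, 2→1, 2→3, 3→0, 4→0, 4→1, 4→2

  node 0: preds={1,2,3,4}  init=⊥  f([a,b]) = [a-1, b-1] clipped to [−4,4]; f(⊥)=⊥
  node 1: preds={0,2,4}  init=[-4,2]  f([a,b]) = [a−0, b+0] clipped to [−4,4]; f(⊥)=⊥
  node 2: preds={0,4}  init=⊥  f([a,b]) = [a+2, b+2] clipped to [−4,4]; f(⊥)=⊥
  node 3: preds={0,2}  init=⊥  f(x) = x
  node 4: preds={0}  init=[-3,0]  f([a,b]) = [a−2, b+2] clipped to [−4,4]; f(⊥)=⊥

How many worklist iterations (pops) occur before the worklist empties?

16

Worklist (16 pops):
  #1 pop 0: in=[-4,2] → [-4,1] (was ⊥); enqueue []
  #2 pop 1: in=[-4,1] → [-4,2] (no change)
  #3 pop 2: in=[-4,1] → [-2,3] (was ⊥); enqueue [0,1]
  #4 pop 3: in=[-4,3] → [-4,3] (was ⊥); enqueue []
  #5 pop 4: in=[-4,1] → [-4,3] (was [-3,0]); enqueue [2]
  #6 pop 0: in=[-4,3] → [-4,2] (was [-4,1]); enqueue [3,4]
  #7 pop 1: in=[-4,3] → [-4,3] (was [-4,2]); enqueue [0]
  #8 pop 2: in=[-4,3] → [-2,4] (was [-2,3]); enqueue [1]
  #9 pop 3: in=[-4,4] → [-4,4] (was [-4,3]); enqueue []
  #10 pop 4: in=[-4,2] → [-4,4] (was [-4,3]); enqueue [2]
  #11 pop 0: in=[-4,4] → [-4,3] (was [-4,2]); enqueue [3,4]
  #12 pop 1: in=[-4,4] → [-4,4] (was [-4,3]); enqueue [0]
  #13 pop 2: in=[-4,4] → [-2,4] (no change)
  #14 pop 3: in=[-4,4] → [-4,4] (no change)
  #15 pop 4: in=[-4,3] → [-4,4] (no change)
  #16 pop 0: in=[-4,4] → [-4,3] (no change)

Fixpoint:
  val[0] = [-4,3]
  val[1] = [-4,4]
  val[2] = [-2,4]
  val[3] = [-4,4]
  val[4] = [-4,4]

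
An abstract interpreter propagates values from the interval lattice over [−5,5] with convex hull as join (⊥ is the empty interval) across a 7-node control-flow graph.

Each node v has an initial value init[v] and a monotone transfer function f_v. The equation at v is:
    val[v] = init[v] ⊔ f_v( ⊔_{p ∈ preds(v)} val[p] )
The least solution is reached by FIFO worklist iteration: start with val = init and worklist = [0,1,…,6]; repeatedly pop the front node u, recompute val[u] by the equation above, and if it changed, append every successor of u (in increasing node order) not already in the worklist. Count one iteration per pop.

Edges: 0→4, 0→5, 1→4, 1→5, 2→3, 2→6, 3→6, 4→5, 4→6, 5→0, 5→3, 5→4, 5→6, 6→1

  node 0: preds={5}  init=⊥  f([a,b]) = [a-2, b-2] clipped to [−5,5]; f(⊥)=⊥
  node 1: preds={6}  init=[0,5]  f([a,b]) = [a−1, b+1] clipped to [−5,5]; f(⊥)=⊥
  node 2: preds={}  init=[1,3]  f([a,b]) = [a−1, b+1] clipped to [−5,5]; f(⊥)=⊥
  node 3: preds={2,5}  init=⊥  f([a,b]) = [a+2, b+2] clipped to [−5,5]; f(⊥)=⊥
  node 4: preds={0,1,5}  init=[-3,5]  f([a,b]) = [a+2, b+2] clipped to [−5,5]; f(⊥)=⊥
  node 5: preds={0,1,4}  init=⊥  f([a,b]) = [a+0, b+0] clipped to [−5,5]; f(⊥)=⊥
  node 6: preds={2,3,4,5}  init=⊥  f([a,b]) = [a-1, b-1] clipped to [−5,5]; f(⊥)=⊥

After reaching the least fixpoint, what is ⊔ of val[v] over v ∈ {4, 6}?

Worklist (18 pops):
  #1 pop 0: in=⊥ → ⊥ (no change)
  #2 pop 1: in=⊥ → [0,5] (no change)
  #3 pop 2: in=⊥ → [1,3] (no change)
  #4 pop 3: in=[1,3] → [3,5] (was ⊥); enqueue []
  #5 pop 4: in=[0,5] → [-3,5] (no change)
  #6 pop 5: in=[-3,5] → [-3,5] (was ⊥); enqueue [0,3,4]
  #7 pop 6: in=[-3,5] → [-4,4] (was ⊥); enqueue [1]
  #8 pop 0: in=[-3,5] → [-5,3] (was ⊥); enqueue [5]
  #9 pop 3: in=[-3,5] → [-1,5] (was [3,5]); enqueue [6]
  #10 pop 4: in=[-5,5] → [-3,5] (no change)
  #11 pop 1: in=[-4,4] → [-5,5] (was [0,5]); enqueue [4]
  #12 pop 5: in=[-5,5] → [-5,5] (was [-3,5]); enqueue [0,3]
  #13 pop 6: in=[-5,5] → [-5,4] (was [-4,4]); enqueue [1]
  #14 pop 4: in=[-5,5] → [-3,5] (no change)
  #15 pop 0: in=[-5,5] → [-5,3] (no change)
  #16 pop 3: in=[-5,5] → [-3,5] (was [-1,5]); enqueue [6]
  #17 pop 1: in=[-5,4] → [-5,5] (no change)
  #18 pop 6: in=[-5,5] → [-5,4] (no change)

Fixpoint:
  val[0] = [-5,3]
  val[1] = [-5,5]
  val[2] = [1,3]
  val[3] = [-3,5]
  val[4] = [-3,5]
  val[5] = [-5,5]
  val[6] = [-5,4]

[-5,5]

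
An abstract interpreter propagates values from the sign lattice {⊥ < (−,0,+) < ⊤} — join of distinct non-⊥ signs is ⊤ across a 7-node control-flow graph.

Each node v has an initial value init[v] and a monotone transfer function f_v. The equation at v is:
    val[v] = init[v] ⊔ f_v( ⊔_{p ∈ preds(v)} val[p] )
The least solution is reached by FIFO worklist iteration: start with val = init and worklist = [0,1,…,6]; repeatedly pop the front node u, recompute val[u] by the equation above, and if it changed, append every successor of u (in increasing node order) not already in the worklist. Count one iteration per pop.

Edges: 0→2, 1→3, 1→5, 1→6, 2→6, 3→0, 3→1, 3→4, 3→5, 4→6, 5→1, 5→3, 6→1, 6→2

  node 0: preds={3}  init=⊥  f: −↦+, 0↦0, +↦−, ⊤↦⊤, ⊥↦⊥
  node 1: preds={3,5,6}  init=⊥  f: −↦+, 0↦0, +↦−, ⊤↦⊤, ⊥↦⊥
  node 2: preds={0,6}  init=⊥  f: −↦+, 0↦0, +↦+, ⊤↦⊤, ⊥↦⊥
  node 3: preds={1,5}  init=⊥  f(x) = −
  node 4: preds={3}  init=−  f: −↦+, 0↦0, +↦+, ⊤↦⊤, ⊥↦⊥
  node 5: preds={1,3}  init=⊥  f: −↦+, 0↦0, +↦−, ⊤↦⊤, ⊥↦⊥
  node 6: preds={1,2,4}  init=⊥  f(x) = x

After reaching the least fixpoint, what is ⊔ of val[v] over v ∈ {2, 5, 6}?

⊤

Iteration log — 15 steps:
  step 1. node 0  ⊔preds=⊥  new=⊥  stable
  step 2. node 1  ⊔preds=⊥  new=⊥  stable
  step 3. node 2  ⊔preds=⊥  new=⊥  stable
  step 4. node 3  ⊔preds=⊥  new=−  old=⊥  +wl: 0,1
  step 5. node 4  ⊔preds=−  new=⊤  old=−  +wl: 
  step 6. node 5  ⊔preds=−  new=+  old=⊥  +wl: 3
  step 7. node 6  ⊔preds=⊤  new=⊤  old=⊥  +wl: 2
  step 8. node 0  ⊔preds=−  new=+  old=⊥  +wl: 
  step 9. node 1  ⊔preds=⊤  new=⊤  old=⊥  +wl: 5,6
  step 10. node 3  ⊔preds=⊤  new=−  stable
  step 11. node 2  ⊔preds=⊤  new=⊤  old=⊥  +wl: 
  step 12. node 5  ⊔preds=⊤  new=⊤  old=+  +wl: 1,3
  step 13. node 6  ⊔preds=⊤  new=⊤  stable
  step 14. node 1  ⊔preds=⊤  new=⊤  stable
  step 15. node 3  ⊔preds=⊤  new=−  stable

Least fixpoint reached:
  node 0: +
  node 1: ⊤
  node 2: ⊤
  node 3: −
  node 4: ⊤
  node 5: ⊤
  node 6: ⊤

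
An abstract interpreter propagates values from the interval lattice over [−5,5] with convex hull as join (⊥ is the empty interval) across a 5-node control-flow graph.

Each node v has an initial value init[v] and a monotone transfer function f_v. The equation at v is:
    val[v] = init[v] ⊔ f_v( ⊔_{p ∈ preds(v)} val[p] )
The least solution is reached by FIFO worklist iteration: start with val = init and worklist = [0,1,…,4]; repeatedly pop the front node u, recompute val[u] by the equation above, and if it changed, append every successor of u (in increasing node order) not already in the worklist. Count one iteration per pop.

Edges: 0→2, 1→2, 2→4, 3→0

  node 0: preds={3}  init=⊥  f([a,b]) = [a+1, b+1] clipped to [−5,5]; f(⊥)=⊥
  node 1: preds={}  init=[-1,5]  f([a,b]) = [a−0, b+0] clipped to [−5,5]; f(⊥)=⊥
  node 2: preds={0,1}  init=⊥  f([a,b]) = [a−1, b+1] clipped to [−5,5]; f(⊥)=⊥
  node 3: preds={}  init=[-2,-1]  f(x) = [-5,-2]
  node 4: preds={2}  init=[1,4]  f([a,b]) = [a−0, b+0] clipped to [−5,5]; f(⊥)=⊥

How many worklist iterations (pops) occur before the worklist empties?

Trace (8 dequeues):
  [1] u=0 | in [-2,-1] | out [-1,0] | prev ⊥ | push {}
  [2] u=1 | in ⊥ | out [-1,5] | ==
  [3] u=2 | in [-1,5] | out [-2,5] | prev ⊥ | push {}
  [4] u=3 | in ⊥ | out [-5,-1] | prev [-2,-1] | push {0}
  [5] u=4 | in [-2,5] | out [-2,5] | prev [1,4] | push {}
  [6] u=0 | in [-5,-1] | out [-4,0] | prev [-1,0] | push {2}
  [7] u=2 | in [-4,5] | out [-5,5] | prev [-2,5] | push {4}
  [8] u=4 | in [-5,5] | out [-5,5] | prev [-2,5] | push {}

Converged values:
  [0] [-4,0]
  [1] [-1,5]
  [2] [-5,5]
  [3] [-5,-1]
  [4] [-5,5]

8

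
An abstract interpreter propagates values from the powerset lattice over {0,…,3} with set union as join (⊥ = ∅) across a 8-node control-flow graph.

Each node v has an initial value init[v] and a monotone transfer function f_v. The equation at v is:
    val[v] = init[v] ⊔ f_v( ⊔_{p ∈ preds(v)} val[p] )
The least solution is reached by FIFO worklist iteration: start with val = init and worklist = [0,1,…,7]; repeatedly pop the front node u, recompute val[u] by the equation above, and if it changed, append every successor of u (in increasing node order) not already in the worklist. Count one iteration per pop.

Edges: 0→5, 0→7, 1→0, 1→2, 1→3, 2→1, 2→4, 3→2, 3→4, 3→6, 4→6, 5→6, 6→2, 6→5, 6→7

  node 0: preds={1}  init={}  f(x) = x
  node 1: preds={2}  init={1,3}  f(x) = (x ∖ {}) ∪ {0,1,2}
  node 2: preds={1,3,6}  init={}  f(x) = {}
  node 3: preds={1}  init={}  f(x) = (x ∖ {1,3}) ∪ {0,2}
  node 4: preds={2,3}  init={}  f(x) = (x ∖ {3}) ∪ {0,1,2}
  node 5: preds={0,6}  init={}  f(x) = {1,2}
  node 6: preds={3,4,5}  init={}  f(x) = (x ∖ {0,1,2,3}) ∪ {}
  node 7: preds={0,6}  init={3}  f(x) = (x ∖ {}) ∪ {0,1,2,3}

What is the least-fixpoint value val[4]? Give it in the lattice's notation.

{0,1,2}

Trace (12 dequeues):
  [1] u=0 | in {1,3} | out {1,3} | prev {} | push {}
  [2] u=1 | in {} | out {0,1,2,3} | prev {1,3} | push {0}
  [3] u=2 | in {0,1,2,3} | out {} | ==
  [4] u=3 | in {0,1,2,3} | out {0,2} | prev {} | push {2}
  [5] u=4 | in {0,2} | out {0,1,2} | prev {} | push {}
  [6] u=5 | in {1,3} | out {1,2} | prev {} | push {}
  [7] u=6 | in {0,1,2} | out {} | ==
  [8] u=7 | in {1,3} | out {0,1,2,3} | prev {3} | push {}
  [9] u=0 | in {0,1,2,3} | out {0,1,2,3} | prev {1,3} | push {5,7}
  [10] u=2 | in {0,1,2,3} | out {} | ==
  [11] u=5 | in {0,1,2,3} | out {1,2} | ==
  [12] u=7 | in {0,1,2,3} | out {0,1,2,3} | ==

Converged values:
  [0] {0,1,2,3}
  [1] {0,1,2,3}
  [2] {}
  [3] {0,2}
  [4] {0,1,2}
  [5] {1,2}
  [6] {}
  [7] {0,1,2,3}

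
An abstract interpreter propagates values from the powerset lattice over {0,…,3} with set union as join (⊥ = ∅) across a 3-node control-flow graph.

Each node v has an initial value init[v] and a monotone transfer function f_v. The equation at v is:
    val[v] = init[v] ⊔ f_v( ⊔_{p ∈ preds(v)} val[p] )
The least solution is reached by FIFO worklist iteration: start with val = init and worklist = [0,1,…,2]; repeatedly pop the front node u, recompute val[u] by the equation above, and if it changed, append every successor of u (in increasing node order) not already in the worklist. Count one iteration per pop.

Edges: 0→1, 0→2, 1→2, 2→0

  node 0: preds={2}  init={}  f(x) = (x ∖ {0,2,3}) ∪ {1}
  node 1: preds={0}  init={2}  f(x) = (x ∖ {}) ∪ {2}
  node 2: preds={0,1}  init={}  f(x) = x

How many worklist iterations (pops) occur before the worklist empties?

Worklist (4 pops):
  #1 pop 0: in={} → {1} (was {}); enqueue []
  #2 pop 1: in={1} → {1,2} (was {2}); enqueue []
  #3 pop 2: in={1,2} → {1,2} (was {}); enqueue [0]
  #4 pop 0: in={1,2} → {1} (no change)

Fixpoint:
  val[0] = {1}
  val[1] = {1,2}
  val[2] = {1,2}

4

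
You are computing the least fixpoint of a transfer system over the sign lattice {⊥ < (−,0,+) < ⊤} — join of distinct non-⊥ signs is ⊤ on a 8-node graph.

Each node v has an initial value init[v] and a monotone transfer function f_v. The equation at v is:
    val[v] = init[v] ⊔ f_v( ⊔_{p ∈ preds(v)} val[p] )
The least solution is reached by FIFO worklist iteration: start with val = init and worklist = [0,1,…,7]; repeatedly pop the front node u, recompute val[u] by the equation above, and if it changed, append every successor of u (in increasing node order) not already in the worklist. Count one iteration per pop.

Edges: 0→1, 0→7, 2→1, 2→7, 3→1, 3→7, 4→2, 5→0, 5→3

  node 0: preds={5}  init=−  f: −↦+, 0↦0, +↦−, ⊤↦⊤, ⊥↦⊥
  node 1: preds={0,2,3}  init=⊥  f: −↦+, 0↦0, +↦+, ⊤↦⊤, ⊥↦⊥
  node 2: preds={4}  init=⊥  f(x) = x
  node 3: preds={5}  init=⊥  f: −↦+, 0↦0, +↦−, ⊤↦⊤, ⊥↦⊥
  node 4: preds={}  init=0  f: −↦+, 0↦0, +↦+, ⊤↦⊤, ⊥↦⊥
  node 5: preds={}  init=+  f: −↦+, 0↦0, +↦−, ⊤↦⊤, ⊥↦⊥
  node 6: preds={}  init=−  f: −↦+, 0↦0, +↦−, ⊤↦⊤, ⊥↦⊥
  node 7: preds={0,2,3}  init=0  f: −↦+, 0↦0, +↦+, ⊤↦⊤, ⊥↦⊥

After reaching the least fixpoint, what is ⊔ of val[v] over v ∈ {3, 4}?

⊤

Worklist (9 pops):
  #1 pop 0: in=+ → − (no change)
  #2 pop 1: in=− → + (was ⊥); enqueue []
  #3 pop 2: in=0 → 0 (was ⊥); enqueue [1]
  #4 pop 3: in=+ → − (was ⊥); enqueue []
  #5 pop 4: in=⊥ → 0 (no change)
  #6 pop 5: in=⊥ → + (no change)
  #7 pop 6: in=⊥ → − (no change)
  #8 pop 7: in=⊤ → ⊤ (was 0); enqueue []
  #9 pop 1: in=⊤ → ⊤ (was +); enqueue []

Fixpoint:
  val[0] = −
  val[1] = ⊤
  val[2] = 0
  val[3] = −
  val[4] = 0
  val[5] = +
  val[6] = −
  val[7] = ⊤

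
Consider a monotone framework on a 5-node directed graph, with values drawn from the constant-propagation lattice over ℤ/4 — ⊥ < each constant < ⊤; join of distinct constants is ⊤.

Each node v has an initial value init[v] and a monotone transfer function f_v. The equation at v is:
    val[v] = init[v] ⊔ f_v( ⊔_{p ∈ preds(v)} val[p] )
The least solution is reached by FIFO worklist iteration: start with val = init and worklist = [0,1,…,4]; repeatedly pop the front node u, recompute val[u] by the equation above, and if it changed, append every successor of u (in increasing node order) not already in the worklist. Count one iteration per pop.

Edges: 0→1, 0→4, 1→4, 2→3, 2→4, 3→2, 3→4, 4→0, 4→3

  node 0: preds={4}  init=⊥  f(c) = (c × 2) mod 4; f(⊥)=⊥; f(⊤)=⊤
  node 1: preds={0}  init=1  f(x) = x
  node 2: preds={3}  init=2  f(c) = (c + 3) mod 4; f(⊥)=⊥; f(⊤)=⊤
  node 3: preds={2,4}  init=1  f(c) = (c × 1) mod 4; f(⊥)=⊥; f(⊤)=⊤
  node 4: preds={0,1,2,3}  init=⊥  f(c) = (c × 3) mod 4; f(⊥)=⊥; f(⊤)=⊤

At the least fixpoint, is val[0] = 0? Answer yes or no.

no

Worklist (10 pops):
  #1 pop 0: in=⊥ → ⊥ (no change)
  #2 pop 1: in=⊥ → 1 (no change)
  #3 pop 2: in=1 → ⊤ (was 2); enqueue []
  #4 pop 3: in=⊤ → ⊤ (was 1); enqueue [2]
  #5 pop 4: in=⊤ → ⊤ (was ⊥); enqueue [0,3]
  #6 pop 2: in=⊤ → ⊤ (no change)
  #7 pop 0: in=⊤ → ⊤ (was ⊥); enqueue [1,4]
  #8 pop 3: in=⊤ → ⊤ (no change)
  #9 pop 1: in=⊤ → ⊤ (was 1); enqueue []
  #10 pop 4: in=⊤ → ⊤ (no change)

Fixpoint:
  val[0] = ⊤
  val[1] = ⊤
  val[2] = ⊤
  val[3] = ⊤
  val[4] = ⊤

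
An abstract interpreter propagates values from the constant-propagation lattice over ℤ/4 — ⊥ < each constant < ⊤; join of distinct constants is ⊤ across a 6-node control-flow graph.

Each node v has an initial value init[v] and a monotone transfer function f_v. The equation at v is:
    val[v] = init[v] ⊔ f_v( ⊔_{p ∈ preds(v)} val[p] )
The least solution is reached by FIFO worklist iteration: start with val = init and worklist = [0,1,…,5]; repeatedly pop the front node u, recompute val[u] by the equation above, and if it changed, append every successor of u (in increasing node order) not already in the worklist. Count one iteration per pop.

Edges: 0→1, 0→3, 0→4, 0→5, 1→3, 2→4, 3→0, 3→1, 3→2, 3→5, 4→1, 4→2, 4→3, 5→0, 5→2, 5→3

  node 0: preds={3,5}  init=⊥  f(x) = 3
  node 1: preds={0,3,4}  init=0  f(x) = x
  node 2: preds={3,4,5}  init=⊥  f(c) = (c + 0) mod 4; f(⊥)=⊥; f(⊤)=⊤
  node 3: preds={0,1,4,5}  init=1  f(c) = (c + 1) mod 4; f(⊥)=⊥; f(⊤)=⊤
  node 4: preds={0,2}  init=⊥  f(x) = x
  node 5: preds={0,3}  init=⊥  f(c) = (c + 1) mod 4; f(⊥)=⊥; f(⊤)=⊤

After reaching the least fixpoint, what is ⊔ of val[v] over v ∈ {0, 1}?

⊤

Iteration log — 11 steps:
  step 1. node 0  ⊔preds=1  new=3  old=⊥  +wl: 
  step 2. node 1  ⊔preds=⊤  new=⊤  old=0  +wl: 
  step 3. node 2  ⊔preds=1  new=1  old=⊥  +wl: 
  step 4. node 3  ⊔preds=⊤  new=⊤  old=1  +wl: 0,1,2
  step 5. node 4  ⊔preds=⊤  new=⊤  old=⊥  +wl: 3
  step 6. node 5  ⊔preds=⊤  new=⊤  old=⊥  +wl: 
  step 7. node 0  ⊔preds=⊤  new=3  stable
  step 8. node 1  ⊔preds=⊤  new=⊤  stable
  step 9. node 2  ⊔preds=⊤  new=⊤  old=1  +wl: 4
  step 10. node 3  ⊔preds=⊤  new=⊤  stable
  step 11. node 4  ⊔preds=⊤  new=⊤  stable

Least fixpoint reached:
  node 0: 3
  node 1: ⊤
  node 2: ⊤
  node 3: ⊤
  node 4: ⊤
  node 5: ⊤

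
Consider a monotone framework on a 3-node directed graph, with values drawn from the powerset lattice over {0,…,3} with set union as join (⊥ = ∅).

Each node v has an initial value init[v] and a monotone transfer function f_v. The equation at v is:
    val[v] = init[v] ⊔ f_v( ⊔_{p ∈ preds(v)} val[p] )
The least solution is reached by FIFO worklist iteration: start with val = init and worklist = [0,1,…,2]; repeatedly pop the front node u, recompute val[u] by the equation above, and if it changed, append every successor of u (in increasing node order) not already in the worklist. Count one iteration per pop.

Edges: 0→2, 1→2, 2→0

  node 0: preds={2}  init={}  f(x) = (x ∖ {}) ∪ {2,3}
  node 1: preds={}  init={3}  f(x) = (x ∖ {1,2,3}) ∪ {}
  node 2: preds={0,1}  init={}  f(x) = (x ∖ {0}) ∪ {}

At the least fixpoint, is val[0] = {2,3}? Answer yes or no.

Trace (4 dequeues):
  [1] u=0 | in {} | out {2,3} | prev {} | push {}
  [2] u=1 | in {} | out {3} | ==
  [3] u=2 | in {2,3} | out {2,3} | prev {} | push {0}
  [4] u=0 | in {2,3} | out {2,3} | ==

Converged values:
  [0] {2,3}
  [1] {3}
  [2] {2,3}

yes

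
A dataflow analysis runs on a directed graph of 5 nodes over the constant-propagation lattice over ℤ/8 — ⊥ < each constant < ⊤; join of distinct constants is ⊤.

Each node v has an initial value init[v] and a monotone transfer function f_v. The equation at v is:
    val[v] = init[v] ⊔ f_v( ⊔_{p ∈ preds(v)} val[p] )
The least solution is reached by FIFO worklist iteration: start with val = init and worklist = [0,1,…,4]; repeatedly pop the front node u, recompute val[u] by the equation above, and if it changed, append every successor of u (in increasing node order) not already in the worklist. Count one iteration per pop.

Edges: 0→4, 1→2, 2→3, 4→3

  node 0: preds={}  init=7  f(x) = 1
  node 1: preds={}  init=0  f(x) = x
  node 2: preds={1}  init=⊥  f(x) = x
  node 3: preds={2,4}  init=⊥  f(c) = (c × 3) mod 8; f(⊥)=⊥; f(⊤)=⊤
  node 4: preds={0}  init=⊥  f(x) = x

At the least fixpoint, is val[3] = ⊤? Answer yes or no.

yes

Trace (6 dequeues):
  [1] u=0 | in ⊥ | out ⊤ | prev 7 | push {}
  [2] u=1 | in ⊥ | out 0 | ==
  [3] u=2 | in 0 | out 0 | prev ⊥ | push {}
  [4] u=3 | in 0 | out 0 | prev ⊥ | push {}
  [5] u=4 | in ⊤ | out ⊤ | prev ⊥ | push {3}
  [6] u=3 | in ⊤ | out ⊤ | prev 0 | push {}

Converged values:
  [0] ⊤
  [1] 0
  [2] 0
  [3] ⊤
  [4] ⊤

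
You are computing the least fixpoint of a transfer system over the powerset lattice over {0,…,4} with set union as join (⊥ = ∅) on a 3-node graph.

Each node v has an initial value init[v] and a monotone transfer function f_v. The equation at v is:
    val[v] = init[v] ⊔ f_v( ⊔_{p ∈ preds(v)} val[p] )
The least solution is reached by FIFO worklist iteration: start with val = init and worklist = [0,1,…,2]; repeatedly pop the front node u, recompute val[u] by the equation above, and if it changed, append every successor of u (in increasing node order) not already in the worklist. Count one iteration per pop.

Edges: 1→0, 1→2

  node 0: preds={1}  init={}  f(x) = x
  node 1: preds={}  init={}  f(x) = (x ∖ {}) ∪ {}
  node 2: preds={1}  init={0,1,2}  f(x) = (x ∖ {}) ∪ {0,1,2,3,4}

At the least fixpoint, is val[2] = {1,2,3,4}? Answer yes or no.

no

Iteration log — 3 steps:
  step 1. node 0  ⊔preds={}  new={}  stable
  step 2. node 1  ⊔preds={}  new={}  stable
  step 3. node 2  ⊔preds={}  new={0,1,2,3,4}  old={0,1,2}  +wl: 

Least fixpoint reached:
  node 0: {}
  node 1: {}
  node 2: {0,1,2,3,4}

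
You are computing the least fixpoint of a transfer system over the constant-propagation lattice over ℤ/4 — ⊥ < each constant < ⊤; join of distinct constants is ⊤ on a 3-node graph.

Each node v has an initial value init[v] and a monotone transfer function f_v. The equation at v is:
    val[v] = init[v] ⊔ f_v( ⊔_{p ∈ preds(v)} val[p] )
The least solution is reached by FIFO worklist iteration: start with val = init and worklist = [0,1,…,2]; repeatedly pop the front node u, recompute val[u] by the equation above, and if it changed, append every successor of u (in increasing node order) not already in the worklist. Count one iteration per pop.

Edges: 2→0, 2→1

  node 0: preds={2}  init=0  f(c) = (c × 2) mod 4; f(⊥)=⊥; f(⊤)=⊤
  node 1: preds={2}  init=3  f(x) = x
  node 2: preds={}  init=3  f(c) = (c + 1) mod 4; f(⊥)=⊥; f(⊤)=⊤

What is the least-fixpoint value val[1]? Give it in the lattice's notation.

3

Trace (3 dequeues):
  [1] u=0 | in 3 | out ⊤ | prev 0 | push {}
  [2] u=1 | in 3 | out 3 | ==
  [3] u=2 | in ⊥ | out 3 | ==

Converged values:
  [0] ⊤
  [1] 3
  [2] 3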